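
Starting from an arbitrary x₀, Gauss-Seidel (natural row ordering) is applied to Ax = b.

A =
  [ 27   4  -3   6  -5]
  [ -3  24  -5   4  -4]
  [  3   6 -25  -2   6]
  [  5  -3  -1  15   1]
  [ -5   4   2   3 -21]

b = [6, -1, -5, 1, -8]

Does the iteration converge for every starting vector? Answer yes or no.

Let D = diag(27, 24, -25, 15, -21); L, U the strict triangles.
Gauss-Seidel: T = -(D+L)⁻¹U, row 0 first, T[0,2] = -(-3)/(27) = +0.1111; later rows by forward substitution.
  T[0,:] = [+0.0000 -0.1481 +0.1111 -0.2222 +0.1852]
  T[1,:] = [+0.0000 -0.0185 +0.2222 -0.1944 +0.1898]
  T[2,:] = [+0.0000 -0.0222 +0.0667 -0.1533 +0.3078]
  T[3,:] = [+0.0000 +0.0442 +0.0119 +0.0250 -0.0699]
  T[4,:] = [+0.0000 +0.0359 +0.0239 +0.0048 +0.0114]
|λ(T)| sorted: 0.1561, 0.1116, 0.1116, 0.0202, 0.0000.
ρ(T) = max|λ| = 0.1561; 0.1561 < 1 ⇒ converges.

yes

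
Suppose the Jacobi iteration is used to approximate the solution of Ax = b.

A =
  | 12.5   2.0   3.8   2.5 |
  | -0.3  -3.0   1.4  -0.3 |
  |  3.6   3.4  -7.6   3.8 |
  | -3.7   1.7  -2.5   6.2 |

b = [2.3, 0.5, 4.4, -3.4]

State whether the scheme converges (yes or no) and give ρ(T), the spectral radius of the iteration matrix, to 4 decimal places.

yes, ρ = 0.7397

Let D = diag(12.5, -3, -7.6, 6.2); L, U the strict triangles.
Jacobi: T = -D⁻¹(L+U), T[3,0] = -(-3.7)/(6.2) = +0.5968; T[3,3] = 0.
  T[0,:] = [+0.0000, -0.1600, -0.3040, -0.2000]
  T[1,:] = [-0.1000, +0.0000, +0.4667, -0.1000]
  T[2,:] = [+0.4737, +0.4474, +0.0000, +0.5000]
  T[3,:] = [+0.5968, -0.2742, +0.4032, +0.0000]
eigenvalue magnitudes: 0.7397, 0.5285, 0.5285, 0.1263.
spectral radius ρ = 0.7397; 0.7397 < 1: convergent.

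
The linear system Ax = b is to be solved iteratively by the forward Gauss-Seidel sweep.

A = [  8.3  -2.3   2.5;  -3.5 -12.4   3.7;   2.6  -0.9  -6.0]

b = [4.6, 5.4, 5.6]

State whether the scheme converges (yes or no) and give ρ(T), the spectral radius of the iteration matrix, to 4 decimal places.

yes, ρ = 0.3645

A = D + L + U where D = diag(8.3, -12.4, -6).
GS T = -(D+L)⁻¹U: row 0 first, T[0,1] = -(-2.3)/(8.3) = +0.2771; later rows by forward substitution.
  T[0,:] = [+0.0000  +0.2771  -0.3012]
  T[1,:] = [+0.0000  -0.0782  +0.3834]
  T[2,:] = [+0.0000  +0.1318  -0.1880]
|eigenvalues of T|: 0.3645, 0.0983, 0.0000.
ρ(T) = max|λ| = 0.3645; 0.3645 < 1: convergent.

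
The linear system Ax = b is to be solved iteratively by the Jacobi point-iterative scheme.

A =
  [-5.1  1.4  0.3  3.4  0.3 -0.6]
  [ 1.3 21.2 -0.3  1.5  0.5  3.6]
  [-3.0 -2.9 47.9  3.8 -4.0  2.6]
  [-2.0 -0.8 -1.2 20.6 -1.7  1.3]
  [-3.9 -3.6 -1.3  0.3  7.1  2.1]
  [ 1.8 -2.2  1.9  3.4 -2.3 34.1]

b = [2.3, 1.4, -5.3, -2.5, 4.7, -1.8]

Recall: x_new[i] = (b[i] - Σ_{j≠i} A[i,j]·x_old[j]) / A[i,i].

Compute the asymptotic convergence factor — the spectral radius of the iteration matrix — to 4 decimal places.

0.3976

Diagonal D = diag(-5.1, 21.2, 47.9, 20.6, 7.1, 34.1); L, U strict lower/upper.
T_J = -D⁻¹(L+U): T[2,3] = -(3.8)/(47.9) = -0.0793; T[2,2] = 0.
  T[0,:] = [+0.0000  +0.2745  +0.0588  +0.6667  +0.0588  -0.1176]
  T[1,:] = [-0.0613  +0.0000  +0.0142  -0.0708  -0.0236  -0.1698]
  T[2,:] = [+0.0626  +0.0605  +0.0000  -0.0793  +0.0835  -0.0543]
  T[3,:] = [+0.0971  +0.0388  +0.0583  +0.0000  +0.0825  -0.0631]
  T[4,:] = [+0.5493  +0.5070  +0.1831  -0.0423  +0.0000  -0.2958]
  T[5,:] = [-0.0528  +0.0645  -0.0557  -0.0997  +0.0674  +0.0000]
moduli |λ_i(T)| = 0.3976, 0.2807, 0.2807, 0.1921, 0.1921, 0.0224.
spectral radius ρ = 0.3976; 0.3976 < 1: convergent.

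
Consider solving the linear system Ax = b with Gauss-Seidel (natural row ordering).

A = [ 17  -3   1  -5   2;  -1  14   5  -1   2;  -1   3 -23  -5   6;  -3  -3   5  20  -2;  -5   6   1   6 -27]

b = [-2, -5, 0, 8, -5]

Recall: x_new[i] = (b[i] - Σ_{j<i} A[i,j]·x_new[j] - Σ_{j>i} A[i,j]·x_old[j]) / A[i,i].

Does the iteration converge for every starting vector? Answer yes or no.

Split A = D + L + U, D = diag(17, 14, -23, 20, -27).
GS T = -(D+L)⁻¹U: row 0 first, T[0,3] = -(-5)/(17) = +0.2941; later rows by forward substitution.
  T[0,:] = [+0.0000, +0.1765, -0.0588, +0.2941, -0.1176]
  T[1,:] = [+0.0000, +0.0126, -0.3613, +0.0924, -0.1513]
  T[2,:] = [+0.0000, -0.0060, -0.0446, -0.2181, +0.2463]
  T[3,:] = [+0.0000, +0.0299, -0.0519, +0.1125, -0.0019]
  T[4,:] = [+0.0000, -0.0235, -0.0826, -0.0170, -0.0031]
|roots of det(T-λI)|: 0.2150, 0.1791, 0.1791, 0.0368, 0.0000.
ρ = 0.2150; 0.2150 < 1 ⇒ converges.

yes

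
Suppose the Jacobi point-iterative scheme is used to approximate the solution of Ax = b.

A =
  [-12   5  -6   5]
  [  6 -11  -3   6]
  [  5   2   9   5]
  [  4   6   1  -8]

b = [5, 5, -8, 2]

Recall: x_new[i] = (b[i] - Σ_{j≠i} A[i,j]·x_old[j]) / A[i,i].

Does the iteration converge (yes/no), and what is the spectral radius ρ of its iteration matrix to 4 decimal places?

no, ρ = 1.2839

A = D + L + U where D = diag(-12, -11, 9, -8).
Jacobi: T = -D⁻¹(L+U), T[3,1] = -(6)/(-8) = +0.7500; T[3,3] = 0.
  T[0,:] = [+0.0000 +0.4167 -0.5000 +0.4167]
  T[1,:] = [+0.5455 +0.0000 -0.2727 +0.5455]
  T[2,:] = [-0.5556 -0.2222 +0.0000 -0.5556]
  T[3,:] = [+0.5000 +0.7500 +0.1250 +0.0000]
moduli |λ_i(T)| = 1.2839, 0.5128, 0.5128, 0.2674.
spectral radius ρ = 1.2839; 1.2839 > 1: divergent.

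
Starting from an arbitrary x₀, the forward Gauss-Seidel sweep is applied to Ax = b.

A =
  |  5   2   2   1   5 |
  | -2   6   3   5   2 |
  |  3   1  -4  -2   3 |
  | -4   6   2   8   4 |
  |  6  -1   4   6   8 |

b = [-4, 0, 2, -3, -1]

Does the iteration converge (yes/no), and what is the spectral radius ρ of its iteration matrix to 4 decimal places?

Diagonal D = diag(5, 6, -4, 8, 8); L, U strict lower/upper.
Gauss-Seidel: T = -(D+L)⁻¹U, row 0 first, T[0,3] = -(1)/(5) = -0.2000; later rows by forward substitution.
  T[0,:] = [+0.0000  -0.4000  -0.4000  -0.2000  -1.0000]
  T[1,:] = [+0.0000  -0.1333  -0.6333  -0.9000  -0.6667]
  T[2,:] = [+0.0000  -0.3333  -0.4583  -0.8750  -0.1667]
  T[3,:] = [+0.0000  -0.0167  +0.3896  +0.7937  -0.4583]
  T[4,:] = [+0.0000  +0.4625  +0.1578  -0.1203  +1.0938]
|eigenvalues of T|: 1.1892, 0.3471, 0.3471, 0.2617, 0.0000.
spectral radius ρ = 1.1892; 1.1892 > 1 ⇒ diverges.

no, ρ = 1.1892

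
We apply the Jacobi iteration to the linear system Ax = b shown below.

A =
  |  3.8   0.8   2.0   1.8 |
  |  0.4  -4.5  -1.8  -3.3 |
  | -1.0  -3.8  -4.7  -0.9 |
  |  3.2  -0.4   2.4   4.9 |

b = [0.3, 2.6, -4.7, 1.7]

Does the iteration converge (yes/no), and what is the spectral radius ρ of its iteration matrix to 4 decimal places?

Let D = diag(3.8, -4.5, -4.7, 4.9); L, U the strict triangles.
Jacobi T = -D⁻¹(L+U): T[3,0] = -(3.2)/(4.9) = -0.6531; T[3,3] = 0.
  T[0,:] = [+0.0000 -0.2105 -0.5263 -0.4737]
  T[1,:] = [+0.0889 +0.0000 -0.4000 -0.7333]
  T[2,:] = [-0.2128 -0.8085 +0.0000 -0.1915]
  T[3,:] = [-0.6531 +0.0816 -0.4898 +0.0000]
|roots of det(T-λI)|: 1.1317, 0.5217, 0.4500, 0.4500.
spectral radius ρ = 1.1317; 1.1317 > 1: divergent.

no, ρ = 1.1317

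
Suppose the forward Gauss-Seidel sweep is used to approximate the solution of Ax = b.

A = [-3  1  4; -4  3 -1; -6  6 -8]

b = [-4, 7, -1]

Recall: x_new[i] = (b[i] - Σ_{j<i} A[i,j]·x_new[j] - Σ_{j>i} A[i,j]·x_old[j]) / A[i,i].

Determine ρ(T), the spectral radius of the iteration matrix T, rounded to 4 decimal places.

0.9390

Diagonal D = diag(-3, 3, -8); L, U strict lower/upper.
T_GS = -(D+L)⁻¹U: row 0 first, T[0,1] = -(1)/(-3) = +0.3333; later rows by forward substitution.
  T[0,:] = [+0.0000  +0.3333  +1.3333]
  T[1,:] = [+0.0000  +0.4444  +2.1111]
  T[2,:] = [+0.0000  +0.0833  +0.5833]
eigenvalue magnitudes: 0.9390, 0.0887, 0.0000.
ρ = 0.9390; 0.9390 < 1 ⇒ converges.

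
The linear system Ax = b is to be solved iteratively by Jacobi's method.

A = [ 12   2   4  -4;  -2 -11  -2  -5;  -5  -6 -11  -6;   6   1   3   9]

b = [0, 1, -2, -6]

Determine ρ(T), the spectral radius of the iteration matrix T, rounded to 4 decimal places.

0.8386

Diagonal D = diag(12, -11, -11, 9); L, U strict lower/upper.
T_J = -D⁻¹(L+U): T[0,2] = -(4)/(12) = -0.3333; T[0,0] = 0.
  T[0,:] = [+0.0000, -0.1667, -0.3333, +0.3333]
  T[1,:] = [-0.1818, +0.0000, -0.1818, -0.4545]
  T[2,:] = [-0.4545, -0.5455, +0.0000, -0.5455]
  T[3,:] = [-0.6667, -0.1111, -0.3333, +0.0000]
|roots of det(T-λI)|: 0.8386, 0.4877, 0.4877, 0.3814.
ρ = 0.8386; 0.8386 < 1: convergent.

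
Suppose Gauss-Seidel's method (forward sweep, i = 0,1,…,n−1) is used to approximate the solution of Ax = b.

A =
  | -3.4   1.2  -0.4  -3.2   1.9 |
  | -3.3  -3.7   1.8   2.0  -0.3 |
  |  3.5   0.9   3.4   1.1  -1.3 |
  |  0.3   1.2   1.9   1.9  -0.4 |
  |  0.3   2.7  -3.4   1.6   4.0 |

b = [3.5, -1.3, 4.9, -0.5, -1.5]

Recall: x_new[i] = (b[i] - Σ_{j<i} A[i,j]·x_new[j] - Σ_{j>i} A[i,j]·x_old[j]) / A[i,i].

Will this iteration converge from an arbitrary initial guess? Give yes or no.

Split A = D + L + U, D = diag(-3.4, -3.7, 3.4, 1.9, 4).
GS T = -(D+L)⁻¹U: row 0 first, T[0,1] = -(1.2)/(-3.4) = +0.3529; later rows by forward substitution.
  T[0,:] = [+0.0000 +0.3529 -0.1176 -0.9412 +0.5588]
  T[1,:] = [+0.0000 -0.3148 +0.5914 +1.3800 -0.5795]
  T[2,:] = [+0.0000 -0.2800 -0.0354 +0.2800 -0.0395]
  T[3,:] = [+0.0000 +0.4231 -0.3195 -1.0030 +0.5278]
  T[4,:] = [+0.0000 -0.2212 -0.2927 -0.2217 +0.1045]
|λ(T)| sorted: 1.3829, 0.2315, 0.2315, 0.0118, 0.0000.
ρ(T) = max|λ| = 1.3829; 1.3829 > 1: divergent.

no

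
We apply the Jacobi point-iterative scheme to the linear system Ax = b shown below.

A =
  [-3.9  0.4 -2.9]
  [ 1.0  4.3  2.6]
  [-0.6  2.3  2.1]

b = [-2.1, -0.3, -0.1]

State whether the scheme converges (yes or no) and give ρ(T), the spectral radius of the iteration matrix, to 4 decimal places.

Let D = diag(-3.9, 4.3, 2.1); L, U the strict triangles.
T_J = -D⁻¹(L+U): T[1,2] = -(2.6)/(4.3) = -0.6047; T[1,1] = 0.
  T[0,:] = [+0.0000  +0.1026  -0.7436]
  T[1,:] = [-0.2326  +0.0000  -0.6047]
  T[2,:] = [+0.2857  -1.0952  +0.0000]
eigenvalue magnitudes: 0.8231, 0.5016, 0.5016.
spectral radius ρ = 0.8231; 0.8231 < 1: convergent.

yes, ρ = 0.8231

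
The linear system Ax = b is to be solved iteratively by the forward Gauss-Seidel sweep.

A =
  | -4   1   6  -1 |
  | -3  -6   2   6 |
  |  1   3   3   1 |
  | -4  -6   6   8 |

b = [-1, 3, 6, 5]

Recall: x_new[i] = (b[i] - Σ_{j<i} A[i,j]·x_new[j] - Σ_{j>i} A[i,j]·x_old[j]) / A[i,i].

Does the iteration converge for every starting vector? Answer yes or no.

Write A = D+L+U with D = diag(-4, -6, 3, 8).
T_GS = -(D+L)⁻¹U: row 0 first, T[0,3] = -(-1)/(-4) = -0.2500; later rows by forward substitution.
  T[0,:] = [+0.0000 +0.2500 +1.5000 -0.2500]
  T[1,:] = [+0.0000 -0.1250 -0.4167 +1.1250]
  T[2,:] = [+0.0000 +0.0417 -0.0833 -1.3750]
  T[3,:] = [+0.0000 +0.0000 +0.5000 +1.7500]
|eigenvalues of T|: 1.2529, 0.3231, 0.0343, 0.0000.
ρ = 1.2529; 1.2529 > 1, so it fails to converge.

no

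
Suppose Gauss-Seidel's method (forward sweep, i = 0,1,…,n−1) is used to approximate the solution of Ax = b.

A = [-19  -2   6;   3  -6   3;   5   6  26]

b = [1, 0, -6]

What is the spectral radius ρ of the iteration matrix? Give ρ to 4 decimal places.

0.2990

Let D = diag(-19, -6, 26); L, U the strict triangles.
GS T = -(D+L)⁻¹U: row 0 first, T[0,1] = -(-2)/(-19) = -0.1053; later rows by forward substitution.
  T[0,:] = [+0.0000 -0.1053 +0.3158]
  T[1,:] = [+0.0000 -0.0526 +0.6579]
  T[2,:] = [+0.0000 +0.0324 -0.2126]
moduli |λ_i(T)| = 0.2990, 0.0338, 0.0000.
spectral radius ρ = 0.2990; 0.2990 < 1: convergent.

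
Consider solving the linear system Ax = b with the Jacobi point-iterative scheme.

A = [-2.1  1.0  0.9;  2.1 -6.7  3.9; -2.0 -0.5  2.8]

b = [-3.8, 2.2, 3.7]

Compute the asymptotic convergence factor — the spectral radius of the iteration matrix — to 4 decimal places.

A = D + L + U where D = diag(-2.1, -6.7, 2.8).
Jacobi: T = -D⁻¹(L+U), T[0,2] = -(0.9)/(-2.1) = +0.4286; T[0,0] = 0.
  T[0,:] = [+0.0000  +0.4762  +0.4286]
  T[1,:] = [+0.3134  +0.0000  +0.5821]
  T[2,:] = [+0.7143  +0.1786  +0.0000]
|λ(T)| sorted: 0.8981, 0.4972, 0.4972.
ρ = 0.8981; 0.8981 < 1: convergent.

0.8981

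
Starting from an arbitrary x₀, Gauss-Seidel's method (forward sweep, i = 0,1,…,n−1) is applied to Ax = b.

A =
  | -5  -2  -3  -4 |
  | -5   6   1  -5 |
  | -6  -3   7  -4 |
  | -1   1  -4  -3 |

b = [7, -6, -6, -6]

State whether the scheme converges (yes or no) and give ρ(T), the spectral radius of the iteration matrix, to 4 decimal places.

Split A = D + L + U, D = diag(-5, 6, 7, -3).
Gauss-Seidel: T = -(D+L)⁻¹U, row 0 first, T[0,2] = -(-3)/(-5) = -0.6000; later rows by forward substitution.
  T[0,:] = [+0.0000, -0.4000, -0.6000, -0.8000]
  T[1,:] = [+0.0000, -0.3333, -0.6667, +0.1667]
  T[2,:] = [+0.0000, -0.4857, -0.8000, -0.0429]
  T[3,:] = [+0.0000, +0.6698, +1.0444, +0.3794]
moduli |λ_i(T)| = 1.2175, 0.4398, 0.0237, 0.0000.
spectral radius ρ = 1.2175; 1.2175 > 1: divergent.

no, ρ = 1.2175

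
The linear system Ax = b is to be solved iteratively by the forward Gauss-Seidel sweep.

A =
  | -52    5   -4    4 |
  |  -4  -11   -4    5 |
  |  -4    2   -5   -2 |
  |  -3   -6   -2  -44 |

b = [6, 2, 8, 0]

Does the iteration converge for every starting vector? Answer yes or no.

A = D + L + U where D = diag(-52, -11, -5, -44).
GS T = -(D+L)⁻¹U: row 0 first, T[0,2] = -(-4)/(-52) = -0.0769; later rows by forward substitution.
  T[0,:] = [+0.0000  +0.0962  -0.0769  +0.0769]
  T[1,:] = [+0.0000  -0.0350  -0.3357  +0.4266]
  T[2,:] = [+0.0000  -0.0909  -0.0727  -0.2909]
  T[3,:] = [+0.0000  +0.0023  +0.0543  -0.0502]
|eigenvalues of T|: 0.2147, 0.0666, 0.0666, 0.0000.
spectral radius ρ = 0.2147; 0.2147 < 1: convergent.

yes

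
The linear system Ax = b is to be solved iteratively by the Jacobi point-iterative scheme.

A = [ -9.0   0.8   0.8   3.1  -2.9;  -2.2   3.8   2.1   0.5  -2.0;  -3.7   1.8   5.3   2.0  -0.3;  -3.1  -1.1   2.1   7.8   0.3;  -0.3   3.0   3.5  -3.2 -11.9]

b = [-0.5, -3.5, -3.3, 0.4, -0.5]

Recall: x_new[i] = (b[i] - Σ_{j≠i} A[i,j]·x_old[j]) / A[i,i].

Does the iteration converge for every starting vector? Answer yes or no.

yes

Split A = D + L + U, D = diag(-9, 3.8, 5.3, 7.8, -11.9).
Jacobi: T = -D⁻¹(L+U), T[2,1] = -(1.8)/(5.3) = -0.3396; T[2,2] = 0.
  T[0,:] = [+0.0000 +0.0889 +0.0889 +0.3444 -0.3222]
  T[1,:] = [+0.5789 +0.0000 -0.5526 -0.1316 +0.5263]
  T[2,:] = [+0.6981 -0.3396 +0.0000 -0.3774 +0.0566]
  T[3,:] = [+0.3974 +0.1410 -0.2692 +0.0000 -0.0385]
  T[4,:] = [-0.0252 +0.2521 +0.2941 -0.2689 +0.0000]
moduli |λ_i(T)| = 0.9411, 0.4275, 0.4275, 0.4001, 0.2546.
ρ(T) = max|λ| = 0.9411; 0.9411 < 1 ⇒ converges.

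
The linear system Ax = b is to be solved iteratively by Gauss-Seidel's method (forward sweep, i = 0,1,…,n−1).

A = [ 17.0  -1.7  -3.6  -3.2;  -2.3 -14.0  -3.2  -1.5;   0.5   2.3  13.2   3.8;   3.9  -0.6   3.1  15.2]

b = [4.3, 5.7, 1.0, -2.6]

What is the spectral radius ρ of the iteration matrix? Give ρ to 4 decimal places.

0.1728

Let D = diag(17, -14, 13.2, 15.2); L, U the strict triangles.
T_GS = -(D+L)⁻¹U: row 0 first, T[0,3] = -(-3.2)/(17) = +0.1882; later rows by forward substitution.
  T[0,:] = [+0.0000, +0.1000, +0.2118, +0.1882]
  T[1,:] = [+0.0000, -0.0164, -0.2634, -0.1381]
  T[2,:] = [+0.0000, -0.0009, +0.0379, -0.2710]
  T[3,:] = [+0.0000, -0.0261, -0.0725, +0.0015]
eigenvalue magnitudes: 0.1728, 0.0988, 0.0988, 0.0000.
spectral radius ρ = 0.1728; 0.1728 < 1: convergent.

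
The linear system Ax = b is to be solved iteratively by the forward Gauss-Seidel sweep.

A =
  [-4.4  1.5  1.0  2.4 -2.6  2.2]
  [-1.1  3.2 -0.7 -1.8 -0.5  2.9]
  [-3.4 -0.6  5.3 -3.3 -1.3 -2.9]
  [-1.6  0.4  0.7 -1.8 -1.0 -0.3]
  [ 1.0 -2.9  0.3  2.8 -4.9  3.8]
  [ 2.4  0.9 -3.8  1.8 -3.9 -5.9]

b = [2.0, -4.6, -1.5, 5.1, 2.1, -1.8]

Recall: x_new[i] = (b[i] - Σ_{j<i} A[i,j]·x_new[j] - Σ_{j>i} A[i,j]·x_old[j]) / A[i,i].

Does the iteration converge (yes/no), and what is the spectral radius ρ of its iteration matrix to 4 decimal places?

no, ρ = 1.3374

Diagonal D = diag(-4.4, 3.2, 5.3, -1.8, -4.9, -5.9); L, U strict lower/upper.
Gauss-Seidel: T = -(D+L)⁻¹U, row 0 first, T[0,5] = -(2.2)/(-4.4) = +0.5000; later rows by forward substitution.
  T[0,:] = [+0.0000  +0.3409  +0.2273  +0.5455  -0.5909  +0.5000]
  T[1,:] = [+0.0000  +0.1172  +0.2969  +0.7500  -0.0469  -0.7344]
  T[2,:] = [+0.0000  +0.2320  +0.1794  +1.0575  -0.1391  +0.7848]
  T[3,:] = [+0.0000  -0.1868  -0.0663  +0.0931  -0.0948  -0.4691]
  T[4,:] = [+0.0000  -0.0923  -0.1562  -0.2146  -0.1555  +1.0922]
  T[5,:] = [+0.0000  +0.0112  +0.1052  -0.1745  -0.0840  -1.2791]
|roots of det(T-λI)|: 1.3374, 0.5447, 0.5447, 0.2498, 0.0821, 0.0000.
ρ(T) = max|λ| = 1.3374; 1.3374 > 1 ⇒ diverges.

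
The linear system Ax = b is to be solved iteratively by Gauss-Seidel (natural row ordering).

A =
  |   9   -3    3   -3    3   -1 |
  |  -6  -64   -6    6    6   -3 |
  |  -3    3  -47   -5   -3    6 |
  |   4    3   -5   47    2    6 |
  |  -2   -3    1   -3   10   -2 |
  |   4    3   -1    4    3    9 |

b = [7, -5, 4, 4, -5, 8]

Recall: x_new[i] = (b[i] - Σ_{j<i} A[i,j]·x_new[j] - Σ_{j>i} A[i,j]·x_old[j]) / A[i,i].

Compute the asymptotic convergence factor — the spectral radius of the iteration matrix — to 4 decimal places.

Let D = diag(9, -64, -47, 47, 10, 9); L, U the strict triangles.
GS T = -(D+L)⁻¹U: row 0 first, T[0,4] = -(3)/(9) = -0.3333; later rows by forward substitution.
  T[0,:] = [+0.0000  +0.3333  -0.3333  +0.3333  -0.3333  +0.1111]
  T[1,:] = [+0.0000  -0.0312  -0.0625  +0.0625  +0.1250  -0.0573]
  T[2,:] = [+0.0000  -0.0233  +0.0173  -0.1237  -0.0346  +0.1169]
  T[3,:] = [+0.0000  -0.0288  +0.0342  -0.0455  -0.0258  -0.1210]
  T[4,:] = [+0.0000  +0.0510  -0.0769  +0.0841  -0.0335  +0.1570]
  T[5,:] = [+0.0000  -0.1445  +0.1813  -0.1905  +0.1253  -0.0159]
|roots of det(T-λI)|: 0.3126, 0.2456, 0.0580, 0.0580, 0.0486, 0.0000.
spectral radius ρ = 0.3126; 0.3126 < 1, so it converges for any x₀.

0.3126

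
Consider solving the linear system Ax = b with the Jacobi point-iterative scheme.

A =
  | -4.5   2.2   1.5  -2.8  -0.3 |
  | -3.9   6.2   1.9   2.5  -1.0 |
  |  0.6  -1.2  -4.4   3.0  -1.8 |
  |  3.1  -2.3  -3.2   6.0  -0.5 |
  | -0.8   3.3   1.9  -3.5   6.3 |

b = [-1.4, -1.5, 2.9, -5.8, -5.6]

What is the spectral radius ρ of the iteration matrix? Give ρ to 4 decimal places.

1.1932

A = D + L + U where D = diag(-4.5, 6.2, -4.4, 6, 6.3).
T_J = -D⁻¹(L+U): T[2,4] = -(-1.8)/(-4.4) = -0.4091; T[2,2] = 0.
  T[0,:] = [+0.0000 +0.4889 +0.3333 -0.6222 -0.0667]
  T[1,:] = [+0.6290 +0.0000 -0.3065 -0.4032 +0.1613]
  T[2,:] = [+0.1364 -0.2727 +0.0000 +0.6818 -0.4091]
  T[3,:] = [-0.5167 +0.3833 +0.5333 +0.0000 +0.0833]
  T[4,:] = [+0.1270 -0.5238 -0.3016 +0.5556 +0.0000]
eigenvalue magnitudes: 1.1932, 0.7140, 0.4328, 0.1330, 0.1330.
spectral radius ρ = 1.1932; 1.1932 > 1 ⇒ diverges.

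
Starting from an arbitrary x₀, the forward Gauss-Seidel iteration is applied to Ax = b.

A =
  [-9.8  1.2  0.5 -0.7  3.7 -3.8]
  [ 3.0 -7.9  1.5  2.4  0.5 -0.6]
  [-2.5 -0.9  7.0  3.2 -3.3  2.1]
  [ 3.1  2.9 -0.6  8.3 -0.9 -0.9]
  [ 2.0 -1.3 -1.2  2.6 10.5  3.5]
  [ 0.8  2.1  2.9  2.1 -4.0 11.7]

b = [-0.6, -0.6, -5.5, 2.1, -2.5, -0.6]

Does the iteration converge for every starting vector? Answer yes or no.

Write A = D+L+U with D = diag(-9.8, -7.9, 7, 8.3, 10.5, 11.7).
T_GS = -(D+L)⁻¹U: row 0 first, T[0,5] = -(-3.8)/(-9.8) = -0.3878; later rows by forward substitution.
  T[0,:] = [+0.0000, +0.1224, +0.0510, -0.0714, +0.3776, -0.3878]
  T[1,:] = [+0.0000, +0.0465, +0.2092, +0.2767, +0.2067, -0.2232]
  T[2,:] = [+0.0000, +0.0497, +0.0451, -0.4471, +0.6328, -0.4672]
  T[3,:] = [+0.0000, -0.0584, -0.0889, -0.1023, -0.0590, +0.2975]
  T[4,:] = [+0.0000, +0.0026, +0.0434, +0.0221, +0.0406, -0.4142]
  T[5,:] = [+0.0000, -0.0177, -0.0214, +0.0920, -0.1953, -0.0126]
moduli |λ_i(T)| = 0.5026, 0.3672, 0.1061, 0.1061, 0.0126, 0.0000.
spectral radius ρ = 0.5026; 0.5026 < 1, so it converges for any x₀.

yes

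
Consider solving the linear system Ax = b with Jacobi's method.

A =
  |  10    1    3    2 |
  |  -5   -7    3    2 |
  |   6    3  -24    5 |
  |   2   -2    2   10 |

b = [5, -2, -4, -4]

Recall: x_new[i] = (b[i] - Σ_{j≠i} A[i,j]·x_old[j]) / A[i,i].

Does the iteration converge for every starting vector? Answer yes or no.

Split A = D + L + U, D = diag(10, -7, -24, 10).
Jacobi T = -D⁻¹(L+U): T[0,3] = -(2)/(10) = -0.2000; T[0,0] = 0.
  T[0,:] = [+0.0000  -0.1000  -0.3000  -0.2000]
  T[1,:] = [-0.7143  +0.0000  +0.4286  +0.2857]
  T[2,:] = [+0.2500  +0.1250  +0.0000  +0.2083]
  T[3,:] = [-0.2000  +0.2000  -0.2000  +0.0000]
moduli |λ_i(T)| = 0.5454, 0.3600, 0.3600, 0.1633.
ρ = 0.5454; 0.5454 < 1: convergent.

yes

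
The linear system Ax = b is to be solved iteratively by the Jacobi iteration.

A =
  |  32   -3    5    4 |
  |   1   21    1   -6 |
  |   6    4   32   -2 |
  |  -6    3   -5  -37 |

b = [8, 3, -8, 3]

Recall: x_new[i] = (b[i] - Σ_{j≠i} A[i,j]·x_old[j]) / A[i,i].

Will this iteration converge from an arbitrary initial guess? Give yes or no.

yes

Write A = D+L+U with D = diag(32, 21, 32, -37).
Jacobi: T = -D⁻¹(L+U), T[2,1] = -(4)/(32) = -0.1250; T[2,2] = 0.
  T[0,:] = [+0.0000, +0.0938, -0.1562, -0.1250]
  T[1,:] = [-0.0476, +0.0000, -0.0476, +0.2857]
  T[2,:] = [-0.1875, -0.1250, +0.0000, +0.0625]
  T[3,:] = [-0.1622, +0.0811, -0.1351, +0.0000]
|λ(T)| sorted: 0.2257, 0.1803, 0.1803, 0.1322.
ρ(T) = max|λ| = 0.2257; 0.2257 < 1: convergent.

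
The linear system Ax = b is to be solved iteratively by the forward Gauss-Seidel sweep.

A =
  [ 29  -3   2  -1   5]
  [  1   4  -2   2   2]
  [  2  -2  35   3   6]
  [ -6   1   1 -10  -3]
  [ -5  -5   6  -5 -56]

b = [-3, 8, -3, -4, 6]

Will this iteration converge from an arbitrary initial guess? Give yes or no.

Diagonal D = diag(29, 4, 35, -10, -56); L, U strict lower/upper.
Gauss-Seidel: T = -(D+L)⁻¹U, row 0 first, T[0,2] = -(2)/(29) = -0.0690; later rows by forward substitution.
  T[0,:] = [+0.0000, +0.1034, -0.0690, +0.0345, -0.1724]
  T[1,:] = [+0.0000, -0.0259, +0.5172, -0.5086, -0.4569]
  T[2,:] = [+0.0000, -0.0074, +0.0335, -0.1167, -0.1877]
  T[3,:] = [+0.0000, -0.0654, +0.0965, -0.0832, -0.2610]
  T[4,:] = [+0.0000, -0.0019, -0.0450, +0.0373, +0.0594]
|eigenvalues of T|: 0.1586, 0.1229, 0.1229, 0.0496, 0.0000.
spectral radius ρ = 0.1586; 0.1586 < 1: convergent.

yes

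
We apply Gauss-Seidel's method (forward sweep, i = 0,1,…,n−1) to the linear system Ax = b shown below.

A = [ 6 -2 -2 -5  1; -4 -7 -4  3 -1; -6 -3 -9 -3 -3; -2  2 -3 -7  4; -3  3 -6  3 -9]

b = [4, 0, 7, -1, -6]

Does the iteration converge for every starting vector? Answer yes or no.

no

Split A = D + L + U, D = diag(6, -7, -9, -7, -9).
GS T = -(D+L)⁻¹U: row 0 first, T[0,2] = -(-2)/(6) = +0.3333; later rows by forward substitution.
  T[0,:] = [+0.0000  +0.3333  +0.3333  +0.8333  -0.1667]
  T[1,:] = [+0.0000  -0.1905  -0.7619  -0.0476  -0.0476]
  T[2,:] = [+0.0000  -0.1587  +0.0317  -0.8730  -0.2063]
  T[3,:] = [+0.0000  -0.0816  -0.3265  +0.1224  +0.6939]
  T[4,:] = [+0.0000  -0.0960  -0.4951  +0.3292  +0.4085]
|roots of det(T-λI)|: 1.1578, 0.4855, 0.3599, 0.0598, 0.0000.
spectral radius ρ = 1.1578; 1.1578 > 1: divergent.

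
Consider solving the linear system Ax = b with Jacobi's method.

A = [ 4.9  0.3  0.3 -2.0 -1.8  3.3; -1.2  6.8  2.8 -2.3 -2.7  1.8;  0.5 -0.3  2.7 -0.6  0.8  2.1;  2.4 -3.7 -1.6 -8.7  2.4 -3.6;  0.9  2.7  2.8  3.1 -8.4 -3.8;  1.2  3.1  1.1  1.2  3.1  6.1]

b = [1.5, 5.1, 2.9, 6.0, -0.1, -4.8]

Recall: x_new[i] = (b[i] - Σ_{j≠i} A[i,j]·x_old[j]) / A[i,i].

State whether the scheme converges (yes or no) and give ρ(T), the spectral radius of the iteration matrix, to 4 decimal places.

no, ρ = 1.1786

Let D = diag(4.9, 6.8, 2.7, -8.7, -8.4, 6.1); L, U the strict triangles.
T_J = -D⁻¹(L+U): T[4,1] = -(2.7)/(-8.4) = +0.3214; T[4,4] = 0.
  T[0,:] = [+0.0000, -0.0612, -0.0612, +0.4082, +0.3673, -0.6735]
  T[1,:] = [+0.1765, +0.0000, -0.4118, +0.3382, +0.3971, -0.2647]
  T[2,:] = [-0.1852, +0.1111, +0.0000, +0.2222, -0.2963, -0.7778]
  T[3,:] = [+0.2759, -0.4253, -0.1839, +0.0000, +0.2759, -0.4138]
  T[4,:] = [+0.1071, +0.3214, +0.3333, +0.3690, +0.0000, -0.4524]
  T[5,:] = [-0.1967, -0.5082, -0.1803, -0.1967, -0.5082, +0.0000]
|eigenvalues of T|: 1.1786, 0.5555, 0.5555, 0.3968, 0.3968, 0.2537.
ρ = 1.1786; 1.1786 > 1 ⇒ diverges.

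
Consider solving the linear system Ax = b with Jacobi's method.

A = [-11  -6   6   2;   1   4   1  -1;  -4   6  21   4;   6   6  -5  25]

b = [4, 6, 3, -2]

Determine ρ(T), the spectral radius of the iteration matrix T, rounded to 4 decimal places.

Split A = D + L + U, D = diag(-11, 4, 21, 25).
T_J = -D⁻¹(L+U): T[3,0] = -(6)/(25) = -0.2400; T[3,3] = 0.
  T[0,:] = [+0.0000, -0.5455, +0.5455, +0.1818]
  T[1,:] = [-0.2500, +0.0000, -0.2500, +0.2500]
  T[2,:] = [+0.1905, -0.2857, +0.0000, -0.1905]
  T[3,:] = [-0.2400, -0.2400, +0.2000, +0.0000]
|eigenvalues of T|: 0.6381, 0.3720, 0.3720, 0.2648.
ρ = 0.6381; 0.6381 < 1, so it converges for any x₀.

0.6381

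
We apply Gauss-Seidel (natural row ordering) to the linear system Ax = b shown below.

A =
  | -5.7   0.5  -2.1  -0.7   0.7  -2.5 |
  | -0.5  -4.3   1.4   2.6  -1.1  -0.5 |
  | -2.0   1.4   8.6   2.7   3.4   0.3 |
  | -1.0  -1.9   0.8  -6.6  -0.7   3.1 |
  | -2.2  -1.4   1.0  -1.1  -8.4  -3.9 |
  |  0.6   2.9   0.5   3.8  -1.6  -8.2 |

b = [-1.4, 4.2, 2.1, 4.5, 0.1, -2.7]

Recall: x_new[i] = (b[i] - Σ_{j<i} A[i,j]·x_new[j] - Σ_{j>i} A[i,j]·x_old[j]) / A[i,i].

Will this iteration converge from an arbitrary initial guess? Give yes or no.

A = D + L + U where D = diag(-5.7, -4.3, 8.6, -6.6, -8.4, -8.2).
GS T = -(D+L)⁻¹U: row 0 first, T[0,2] = -(-2.1)/(-5.7) = -0.3684; later rows by forward substitution.
  T[0,:] = [+0.0000, +0.0877, -0.3684, -0.1228, +0.1228, -0.4386]
  T[1,:] = [+0.0000, -0.0102, +0.3684, +0.6189, -0.2701, -0.0653]
  T[2,:] = [+0.0000, +0.0221, -0.1457, -0.4433, -0.3228, -0.1263]
  T[3,:] = [+0.0000, -0.0077, -0.0679, -0.2133, -0.0860, +0.5396]
  T[4,:] = [+0.0000, -0.0176, +0.0266, -0.0958, -0.0143, -0.4242]
  T[5,:] = [+0.0000, +0.0040, +0.0578, +0.1027, -0.1433, +0.2700]
eigenvalue magnitudes: 0.5023, 0.4217, 0.1380, 0.1380, 0.0080, 0.0000.
ρ = 0.5023; 0.5023 < 1, so it converges for any x₀.

yes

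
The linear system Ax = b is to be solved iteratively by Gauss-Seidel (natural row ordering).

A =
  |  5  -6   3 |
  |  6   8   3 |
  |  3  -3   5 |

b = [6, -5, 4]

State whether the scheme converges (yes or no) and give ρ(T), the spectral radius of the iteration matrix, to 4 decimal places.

yes, ρ = 0.8230

Let D = diag(5, 8, 5); L, U the strict triangles.
T_GS = -(D+L)⁻¹U: row 0 first, T[0,1] = -(-6)/(5) = +1.2000; later rows by forward substitution.
  T[0,:] = [+0.0000, +1.2000, -0.6000]
  T[1,:] = [+0.0000, -0.9000, +0.0750]
  T[2,:] = [+0.0000, -1.2600, +0.4050]
|eigenvalues of T|: 0.8230, 0.3280, 0.0000.
ρ(T) = max|λ| = 0.8230; 0.8230 < 1 ⇒ converges.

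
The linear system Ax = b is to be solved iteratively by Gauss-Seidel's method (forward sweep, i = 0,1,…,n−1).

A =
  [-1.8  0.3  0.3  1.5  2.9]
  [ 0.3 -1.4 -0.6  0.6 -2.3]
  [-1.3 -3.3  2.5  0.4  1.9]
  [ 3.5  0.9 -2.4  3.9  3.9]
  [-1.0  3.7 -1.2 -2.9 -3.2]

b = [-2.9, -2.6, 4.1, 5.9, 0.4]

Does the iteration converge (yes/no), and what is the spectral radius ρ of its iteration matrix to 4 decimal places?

Split A = D + L + U, D = diag(-1.8, -1.4, 2.5, 3.9, -3.2).
GS T = -(D+L)⁻¹U: row 0 first, T[0,1] = -(0.3)/(-1.8) = +0.1667; later rows by forward substitution.
  T[0,:] = [+0.0000, +0.1667, +0.1667, +0.8333, +1.6111]
  T[1,:] = [+0.0000, +0.0357, -0.3929, +0.6071, -1.2976]
  T[2,:] = [+0.0000, +0.1338, -0.4319, +1.0748, -1.6351]
  T[3,:] = [+0.0000, -0.0755, -0.3247, -0.2266, -3.1526]
  T[4,:] = [+0.0000, +0.0074, -0.0501, +0.2439, +1.4664]
|eigenvalues of T|: 1.1622, 0.8209, 0.8209, 0.0046, 0.0000.
ρ = 1.1622; 1.1622 > 1 ⇒ diverges.

no, ρ = 1.1622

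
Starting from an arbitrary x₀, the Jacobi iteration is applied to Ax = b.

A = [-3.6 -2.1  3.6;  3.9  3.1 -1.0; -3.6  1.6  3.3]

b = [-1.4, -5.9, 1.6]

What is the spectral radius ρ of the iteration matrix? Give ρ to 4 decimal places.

A = D + L + U where D = diag(-3.6, 3.1, 3.3).
T_J = -D⁻¹(L+U): T[0,2] = -(3.6)/(-3.6) = +1.0000; T[0,0] = 0.
  T[0,:] = [+0.0000 -0.5833 +1.0000]
  T[1,:] = [-1.2581 +0.0000 +0.3226]
  T[2,:] = [+1.0909 -0.4848 +0.0000]
|eigenvalues of T|: 1.3991, 1.1470, 0.2522.
ρ = 1.3991; 1.3991 > 1, so it fails to converge.

1.3991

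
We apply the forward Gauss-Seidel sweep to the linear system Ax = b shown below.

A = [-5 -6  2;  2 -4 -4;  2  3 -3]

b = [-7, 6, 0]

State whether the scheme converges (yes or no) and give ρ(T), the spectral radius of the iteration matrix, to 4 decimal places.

no, ρ = 1.6255

Split A = D + L + U, D = diag(-5, -4, -3).
Gauss-Seidel: T = -(D+L)⁻¹U, row 0 first, T[0,2] = -(2)/(-5) = +0.4000; later rows by forward substitution.
  T[0,:] = [+0.0000  -1.2000  +0.4000]
  T[1,:] = [+0.0000  -0.6000  -0.8000]
  T[2,:] = [+0.0000  -1.4000  -0.5333]
eigenvalue magnitudes: 1.6255, 0.4922, 0.0000.
ρ = 1.6255; 1.6255 > 1: divergent.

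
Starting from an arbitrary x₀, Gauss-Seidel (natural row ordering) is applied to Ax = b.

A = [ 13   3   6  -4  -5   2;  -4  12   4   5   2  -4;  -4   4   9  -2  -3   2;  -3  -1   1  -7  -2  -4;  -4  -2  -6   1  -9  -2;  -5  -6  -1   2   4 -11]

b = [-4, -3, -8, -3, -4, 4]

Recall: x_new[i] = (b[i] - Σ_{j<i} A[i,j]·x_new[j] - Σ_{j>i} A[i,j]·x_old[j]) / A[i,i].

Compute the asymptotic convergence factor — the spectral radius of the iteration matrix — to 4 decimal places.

Diagonal D = diag(13, 12, 9, -7, -9, -11); L, U strict lower/upper.
GS T = -(D+L)⁻¹U: row 0 first, T[0,2] = -(6)/(13) = -0.4615; later rows by forward substitution.
  T[0,:] = [+0.0000 -0.2308 -0.4615 +0.3077 +0.3846 -0.1538]
  T[1,:] = [+0.0000 -0.0769 -0.4872 -0.3141 -0.0385 +0.2821]
  T[2,:] = [+0.0000 -0.0684 +0.0114 +0.4986 +0.5214 -0.4160]
  T[3,:] = [+0.0000 +0.1001 +0.2690 -0.0158 -0.3706 -0.6052]
  T[4,:] = [+0.0000 +0.1764 +0.3357 -0.4011 -0.5511 -0.0065]
  T[5,:] = [+0.0000 +0.2354 +0.6455 -0.1626 -0.4690 -0.1585]
eigenvalue magnitudes: 1.1606, 0.4342, 0.4342, 0.1116, 0.0202, 0.0000.
spectral radius ρ = 1.1606; 1.1606 > 1, so it fails to converge.

1.1606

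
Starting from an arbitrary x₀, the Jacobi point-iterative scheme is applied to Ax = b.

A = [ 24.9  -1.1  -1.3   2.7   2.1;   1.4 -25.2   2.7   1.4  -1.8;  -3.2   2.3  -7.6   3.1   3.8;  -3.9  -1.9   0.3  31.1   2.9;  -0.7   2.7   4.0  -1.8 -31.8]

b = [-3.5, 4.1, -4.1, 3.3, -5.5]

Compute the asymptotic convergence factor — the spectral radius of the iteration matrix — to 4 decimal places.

0.2630

Let D = diag(24.9, -25.2, -7.6, 31.1, -31.8); L, U the strict triangles.
T_J = -D⁻¹(L+U): T[4,1] = -(2.7)/(-31.8) = +0.0849; T[4,4] = 0.
  T[0,:] = [+0.0000, +0.0442, +0.0522, -0.1084, -0.0843]
  T[1,:] = [+0.0556, +0.0000, +0.1071, +0.0556, -0.0714]
  T[2,:] = [-0.4211, +0.3026, +0.0000, +0.4079, +0.5000]
  T[3,:] = [+0.1254, +0.0611, -0.0096, +0.0000, -0.0932]
  T[4,:] = [-0.0220, +0.0849, +0.1258, -0.0566, +0.0000]
|eigenvalues of T|: 0.2630, 0.2097, 0.1270, 0.1270, 0.1202.
ρ(T) = max|λ| = 0.2630; 0.2630 < 1 ⇒ converges.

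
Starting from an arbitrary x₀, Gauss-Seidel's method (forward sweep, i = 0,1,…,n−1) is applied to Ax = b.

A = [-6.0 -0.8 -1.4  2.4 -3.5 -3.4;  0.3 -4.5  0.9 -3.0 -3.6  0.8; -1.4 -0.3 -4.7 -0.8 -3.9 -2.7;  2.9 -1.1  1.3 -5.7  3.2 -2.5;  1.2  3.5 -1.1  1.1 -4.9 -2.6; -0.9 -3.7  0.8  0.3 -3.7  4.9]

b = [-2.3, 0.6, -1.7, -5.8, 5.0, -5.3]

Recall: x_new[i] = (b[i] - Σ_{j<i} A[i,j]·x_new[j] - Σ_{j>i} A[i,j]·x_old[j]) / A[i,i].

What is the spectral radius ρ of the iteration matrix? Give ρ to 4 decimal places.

A = D + L + U where D = diag(-6, -4.5, -4.7, -5.7, -4.9, 4.9).
T_GS = -(D+L)⁻¹U: row 0 first, T[0,5] = -(-3.4)/(-6) = -0.5667; later rows by forward substitution.
  T[0,:] = [+0.0000 -0.1333 -0.2333 +0.4000 -0.5833 -0.5667]
  T[1,:] = [+0.0000 -0.0089 +0.1844 -0.6400 -0.8389 +0.1400]
  T[2,:] = [+0.0000 +0.0403 +0.0577 -0.2485 -0.6025 -0.4146]
  T[3,:] = [+0.0000 -0.0569 -0.1411 +0.2703 +0.2891 -0.8485]
  T[4,:] = [+0.0000 -0.0608 +0.0300 -0.2427 -0.5419 -0.6668]
  T[5,:] = [+0.0000 -0.0802 +0.1183 -0.5690 -1.0691 -0.3822]
|roots of det(T-λI)|: 1.4734, 0.8324, 0.0910, 0.0472, 0.0472, 0.0000.
ρ = 1.4734; 1.4734 > 1: divergent.

1.4734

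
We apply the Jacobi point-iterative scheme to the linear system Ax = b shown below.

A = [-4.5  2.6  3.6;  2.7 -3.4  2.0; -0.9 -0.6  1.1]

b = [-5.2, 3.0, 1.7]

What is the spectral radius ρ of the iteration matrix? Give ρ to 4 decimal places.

A = D + L + U where D = diag(-4.5, -3.4, 1.1).
Jacobi: T = -D⁻¹(L+U), T[2,0] = -(-0.9)/(1.1) = +0.8182; T[2,2] = 0.
  T[0,:] = [+0.0000  +0.5778  +0.8000]
  T[1,:] = [+0.7941  +0.0000  +0.5882]
  T[2,:] = [+0.8182  +0.5455  +0.0000]
eigenvalue magnitudes: 1.3743, 0.8202, 0.5541.
ρ(T) = max|λ| = 1.3743; 1.3743 > 1 ⇒ diverges.

1.3743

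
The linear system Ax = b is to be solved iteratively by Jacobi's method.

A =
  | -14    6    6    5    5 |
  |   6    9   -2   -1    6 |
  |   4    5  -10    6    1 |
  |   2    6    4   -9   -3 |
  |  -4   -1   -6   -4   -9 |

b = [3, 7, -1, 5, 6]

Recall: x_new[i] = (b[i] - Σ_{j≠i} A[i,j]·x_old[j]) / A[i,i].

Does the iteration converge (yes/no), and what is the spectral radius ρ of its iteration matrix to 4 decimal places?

Split A = D + L + U, D = diag(-14, 9, -10, -9, -9).
T_J = -D⁻¹(L+U): T[0,1] = -(6)/(-14) = +0.4286; T[0,0] = 0.
  T[0,:] = [+0.0000, +0.4286, +0.4286, +0.3571, +0.3571]
  T[1,:] = [-0.6667, +0.0000, +0.2222, +0.1111, -0.6667]
  T[2,:] = [+0.4000, +0.5000, +0.0000, +0.6000, +0.1000]
  T[3,:] = [+0.2222, +0.6667, +0.4444, +0.0000, -0.3333]
  T[4,:] = [-0.4444, -0.1111, -0.6667, -0.4444, +0.0000]
|λ(T)| sorted: 1.1948, 0.7522, 0.7522, 0.5467, 0.5467.
ρ(T) = max|λ| = 1.1948; 1.1948 > 1, so it fails to converge.

no, ρ = 1.1948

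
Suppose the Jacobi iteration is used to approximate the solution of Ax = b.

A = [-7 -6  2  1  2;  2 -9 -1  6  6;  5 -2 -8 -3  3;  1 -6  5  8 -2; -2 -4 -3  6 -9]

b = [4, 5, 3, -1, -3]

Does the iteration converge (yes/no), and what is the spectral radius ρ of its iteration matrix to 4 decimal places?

no, ρ = 1.1770

Diagonal D = diag(-7, -9, -8, 8, -9); L, U strict lower/upper.
Jacobi T = -D⁻¹(L+U): T[1,4] = -(6)/(-9) = +0.6667; T[1,1] = 0.
  T[0,:] = [+0.0000  -0.8571  +0.2857  +0.1429  +0.2857]
  T[1,:] = [+0.2222  +0.0000  -0.1111  +0.6667  +0.6667]
  T[2,:] = [+0.6250  -0.2500  +0.0000  -0.3750  +0.3750]
  T[3,:] = [-0.1250  +0.7500  -0.6250  +0.0000  +0.2500]
  T[4,:] = [-0.2222  -0.4444  -0.3333  +0.6667  +0.0000]
|eigenvalues of T|: 1.1770, 0.8071, 0.8037, 0.8037, 0.2727.
spectral radius ρ = 1.1770; 1.1770 > 1, so it fails to converge.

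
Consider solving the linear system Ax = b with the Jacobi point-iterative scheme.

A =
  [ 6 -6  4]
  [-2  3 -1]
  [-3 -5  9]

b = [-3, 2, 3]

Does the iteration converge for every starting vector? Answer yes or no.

yes

Diagonal D = diag(6, 3, 9); L, U strict lower/upper.
Jacobi T = -D⁻¹(L+U): T[2,0] = -(-3)/(9) = +0.3333; T[2,2] = 0.
  T[0,:] = [+0.0000, +1.0000, -0.6667]
  T[1,:] = [+0.6667, +0.0000, +0.3333]
  T[2,:] = [+0.3333, +0.5556, +0.0000]
|λ(T)| sorted: 0.8849, 0.6482, 0.2368.
ρ(T) = max|λ| = 0.8849; 0.8849 < 1, so it converges for any x₀.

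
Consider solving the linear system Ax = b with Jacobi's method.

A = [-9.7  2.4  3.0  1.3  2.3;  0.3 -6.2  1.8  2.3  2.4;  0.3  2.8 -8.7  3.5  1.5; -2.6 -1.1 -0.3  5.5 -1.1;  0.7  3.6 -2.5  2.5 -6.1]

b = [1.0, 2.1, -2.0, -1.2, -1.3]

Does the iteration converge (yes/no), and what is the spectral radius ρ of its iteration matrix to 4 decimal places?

Split A = D + L + U, D = diag(-9.7, -6.2, -8.7, 5.5, -6.1).
Jacobi: T = -D⁻¹(L+U), T[2,3] = -(3.5)/(-8.7) = +0.4023; T[2,2] = 0.
  T[0,:] = [+0.0000, +0.2474, +0.3093, +0.1340, +0.2371]
  T[1,:] = [+0.0484, +0.0000, +0.2903, +0.3710, +0.3871]
  T[2,:] = [+0.0345, +0.3218, +0.0000, +0.4023, +0.1724]
  T[3,:] = [+0.4727, +0.2000, +0.0545, +0.0000, +0.2000]
  T[4,:] = [+0.1148, +0.5902, -0.4098, +0.4098, +0.0000]
moduli |λ_i(T)| = 0.9229, 0.5365, 0.3441, 0.3441, 0.0388.
ρ = 0.9229; 0.9229 < 1: convergent.

yes, ρ = 0.9229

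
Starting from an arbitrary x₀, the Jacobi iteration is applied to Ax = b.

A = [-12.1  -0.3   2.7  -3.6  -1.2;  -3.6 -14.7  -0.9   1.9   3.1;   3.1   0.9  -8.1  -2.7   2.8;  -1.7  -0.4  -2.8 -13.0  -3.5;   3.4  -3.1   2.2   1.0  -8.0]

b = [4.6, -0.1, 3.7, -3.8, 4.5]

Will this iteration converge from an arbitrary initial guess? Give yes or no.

Let D = diag(-12.1, -14.7, -8.1, -13, -8); L, U the strict triangles.
T_J = -D⁻¹(L+U): T[0,3] = -(-3.6)/(-12.1) = -0.2975; T[0,0] = 0.
  T[0,:] = [+0.0000  -0.0248  +0.2231  -0.2975  -0.0992]
  T[1,:] = [-0.2449  +0.0000  -0.0612  +0.1293  +0.2109]
  T[2,:] = [+0.3827  +0.1111  +0.0000  -0.3333  +0.3457]
  T[3,:] = [-0.1308  -0.0308  -0.2154  +0.0000  -0.2692]
  T[4,:] = [+0.4250  -0.3875  +0.2750  +0.1250  +0.0000]
|λ(T)| sorted: 0.6744, 0.4366, 0.4366, 0.3725, 0.1468.
ρ(T) = max|λ| = 0.6744; 0.6744 < 1 ⇒ converges.

yes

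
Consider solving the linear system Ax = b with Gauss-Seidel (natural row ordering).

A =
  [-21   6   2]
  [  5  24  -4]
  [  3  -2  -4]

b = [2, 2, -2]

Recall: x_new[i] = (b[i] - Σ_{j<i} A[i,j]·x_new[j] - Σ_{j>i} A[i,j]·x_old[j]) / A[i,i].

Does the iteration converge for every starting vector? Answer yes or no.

yes

Diagonal D = diag(-21, 24, -4); L, U strict lower/upper.
T_GS = -(D+L)⁻¹U: row 0 first, T[0,1] = -(6)/(-21) = +0.2857; later rows by forward substitution.
  T[0,:] = [+0.0000, +0.2857, +0.0952]
  T[1,:] = [+0.0000, -0.0595, +0.1468]
  T[2,:] = [+0.0000, +0.2440, -0.0020]
moduli |λ_i(T)| = 0.2222, 0.1607, 0.0000.
ρ = 0.2222; 0.2222 < 1 ⇒ converges.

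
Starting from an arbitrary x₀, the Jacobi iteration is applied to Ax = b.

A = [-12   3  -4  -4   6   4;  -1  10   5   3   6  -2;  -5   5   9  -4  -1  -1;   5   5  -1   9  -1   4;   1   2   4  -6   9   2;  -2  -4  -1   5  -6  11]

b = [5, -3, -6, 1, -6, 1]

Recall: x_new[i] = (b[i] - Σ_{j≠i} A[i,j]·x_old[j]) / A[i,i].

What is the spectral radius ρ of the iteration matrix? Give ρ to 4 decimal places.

A = D + L + U where D = diag(-12, 10, 9, 9, 9, 11).
Jacobi T = -D⁻¹(L+U): T[1,5] = -(-2)/(10) = +0.2000; T[1,1] = 0.
  T[0,:] = [+0.0000 +0.2500 -0.3333 -0.3333 +0.5000 +0.3333]
  T[1,:] = [+0.1000 +0.0000 -0.5000 -0.3000 -0.6000 +0.2000]
  T[2,:] = [+0.5556 -0.5556 +0.0000 +0.4444 +0.1111 +0.1111]
  T[3,:] = [-0.5556 -0.5556 +0.1111 +0.0000 +0.1111 -0.4444]
  T[4,:] = [-0.1111 -0.2222 -0.4444 +0.6667 +0.0000 -0.2222]
  T[5,:] = [+0.1818 +0.3636 +0.0909 -0.4545 +0.5455 +0.0000]
eigenvalue magnitudes: 1.1628, 0.7655, 0.7655, 0.7565, 0.7565, 0.2784.
spectral radius ρ = 1.1628; 1.1628 > 1 ⇒ diverges.

1.1628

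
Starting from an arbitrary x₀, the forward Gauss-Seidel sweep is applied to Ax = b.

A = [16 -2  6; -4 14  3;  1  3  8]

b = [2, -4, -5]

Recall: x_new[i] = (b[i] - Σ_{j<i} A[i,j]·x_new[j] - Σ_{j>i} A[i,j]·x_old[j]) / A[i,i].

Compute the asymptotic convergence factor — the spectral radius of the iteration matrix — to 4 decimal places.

0.2185

A = D + L + U where D = diag(16, 14, 8).
GS T = -(D+L)⁻¹U: row 0 first, T[0,1] = -(-2)/(16) = +0.1250; later rows by forward substitution.
  T[0,:] = [+0.0000, +0.1250, -0.3750]
  T[1,:] = [+0.0000, +0.0357, -0.3214]
  T[2,:] = [+0.0000, -0.0290, +0.1674]
|eigenvalues of T|: 0.2185, 0.0153, 0.0000.
ρ = 0.2185; 0.2185 < 1: convergent.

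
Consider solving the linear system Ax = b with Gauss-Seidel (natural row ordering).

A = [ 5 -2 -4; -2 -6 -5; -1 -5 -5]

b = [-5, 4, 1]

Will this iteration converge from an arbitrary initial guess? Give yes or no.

yes

Diagonal D = diag(5, -6, -5); L, U strict lower/upper.
T_GS = -(D+L)⁻¹U: row 0 first, T[0,1] = -(-2)/(5) = +0.4000; later rows by forward substitution.
  T[0,:] = [+0.0000  +0.4000  +0.8000]
  T[1,:] = [+0.0000  -0.1333  -1.1000]
  T[2,:] = [+0.0000  +0.0533  +0.9400]
|eigenvalues of T|: 0.8822, 0.0756, 0.0000.
spectral radius ρ = 0.8822; 0.8822 < 1, so it converges for any x₀.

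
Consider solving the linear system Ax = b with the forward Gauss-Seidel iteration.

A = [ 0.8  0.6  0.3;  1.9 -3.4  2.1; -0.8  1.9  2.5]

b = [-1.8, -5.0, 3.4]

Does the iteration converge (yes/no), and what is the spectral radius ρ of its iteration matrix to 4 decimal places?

yes, ρ = 0.6037

Split A = D + L + U, D = diag(0.8, -3.4, 2.5).
T_GS = -(D+L)⁻¹U: row 0 first, T[0,2] = -(0.3)/(0.8) = -0.3750; later rows by forward substitution.
  T[0,:] = [+0.0000  -0.7500  -0.3750]
  T[1,:] = [+0.0000  -0.4191  +0.4081]
  T[2,:] = [+0.0000  +0.0785  -0.4301]
moduli |λ_i(T)| = 0.6037, 0.2455, 0.0000.
spectral radius ρ = 0.6037; 0.6037 < 1: convergent.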